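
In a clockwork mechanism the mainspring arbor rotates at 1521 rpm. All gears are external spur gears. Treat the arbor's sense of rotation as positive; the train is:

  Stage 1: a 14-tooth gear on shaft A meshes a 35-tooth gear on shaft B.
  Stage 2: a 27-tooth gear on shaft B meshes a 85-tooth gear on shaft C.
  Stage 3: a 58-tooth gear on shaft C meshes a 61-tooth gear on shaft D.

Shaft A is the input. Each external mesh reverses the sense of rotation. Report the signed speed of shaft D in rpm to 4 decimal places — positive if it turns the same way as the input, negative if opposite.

-183.7521 rpm (opposite to input, |ω| = 183.7521 rpm)

Stage 1 [14T→35T]: ω = 1521.0000×14/35 = 608.4000 rpm, dir flips to −; running = −608.4000
Stage 2 [27T→85T]: ω = 608.4000×27/85 = 193.2565 rpm, dir flips to +; running = +193.2565
Stage 3 [58T→61T]: ω = 193.2565×58/61 = 183.7521 rpm, dir flips to −; running = −183.7521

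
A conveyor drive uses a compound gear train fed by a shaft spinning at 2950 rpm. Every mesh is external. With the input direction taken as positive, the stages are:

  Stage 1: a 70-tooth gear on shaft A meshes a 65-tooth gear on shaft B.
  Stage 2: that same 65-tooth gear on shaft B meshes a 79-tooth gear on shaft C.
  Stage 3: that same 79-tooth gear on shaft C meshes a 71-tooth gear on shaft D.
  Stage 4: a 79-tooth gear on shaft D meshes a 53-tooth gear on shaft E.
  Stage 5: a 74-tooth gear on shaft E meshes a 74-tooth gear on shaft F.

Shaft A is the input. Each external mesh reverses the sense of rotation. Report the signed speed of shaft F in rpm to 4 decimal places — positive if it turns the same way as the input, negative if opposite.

-4335.2378 rpm (opposite to input, |ω| = 4335.2378 rpm)

Stage 1 [70T→65T]: ω = 2950.0000×70/65 = 3176.9231 rpm, dir flips to −; running = −3176.9231
Stage 2 [65T→79T]: ω = 3176.9231×65/79 = 2613.9241 rpm, dir flips to +; running = +2613.9241
Stage 3 [79T→71T]: ω = 2613.9241×79/71 = 2908.4507 rpm, dir flips to −; running = −2908.4507
Stage 4 [79T→53T]: ω = 2908.4507×79/53 = 4335.2378 rpm, dir flips to +; running = +4335.2378
Stage 5 [74T→74T]: ω = 4335.2378×74/74 = 4335.2378 rpm, dir flips to −; running = −4335.2378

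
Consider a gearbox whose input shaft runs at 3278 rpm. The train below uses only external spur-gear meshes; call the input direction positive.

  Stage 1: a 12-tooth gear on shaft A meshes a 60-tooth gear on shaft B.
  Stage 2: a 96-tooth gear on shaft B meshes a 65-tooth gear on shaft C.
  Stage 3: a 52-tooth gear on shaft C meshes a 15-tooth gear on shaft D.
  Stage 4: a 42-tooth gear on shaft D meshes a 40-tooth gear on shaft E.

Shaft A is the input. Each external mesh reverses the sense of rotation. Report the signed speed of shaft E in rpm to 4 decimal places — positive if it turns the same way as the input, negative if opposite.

+3524.5056 rpm (same as input, |ω| = 3524.5056 rpm)

Stage 1 [12T→60T]: ω = 3278.0000×12/60 = 655.6000 rpm, dir flips to −; running = −655.6000
Stage 2 [96T→65T]: ω = 655.6000×96/65 = 968.2708 rpm, dir flips to +; running = +968.2708
Stage 3 [52T→15T]: ω = 968.2708×52/15 = 3356.6720 rpm, dir flips to −; running = −3356.6720
Stage 4 [42T→40T]: ω = 3356.6720×42/40 = 3524.5056 rpm, dir flips to +; running = +3524.5056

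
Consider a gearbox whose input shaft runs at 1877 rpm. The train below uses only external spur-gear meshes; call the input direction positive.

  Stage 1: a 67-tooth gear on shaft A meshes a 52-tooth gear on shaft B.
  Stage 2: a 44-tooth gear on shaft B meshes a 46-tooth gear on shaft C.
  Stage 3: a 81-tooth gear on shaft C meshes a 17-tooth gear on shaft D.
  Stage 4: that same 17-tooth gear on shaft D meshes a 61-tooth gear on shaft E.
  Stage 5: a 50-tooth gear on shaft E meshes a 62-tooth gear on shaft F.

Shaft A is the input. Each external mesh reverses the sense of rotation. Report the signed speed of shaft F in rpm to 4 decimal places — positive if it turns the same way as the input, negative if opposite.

Stage 1 [67T→52T]: ω = 1877.0000×67/52 = 2418.4423 rpm, dir flips to −; running = −2418.4423
Stage 2 [44T→46T]: ω = 2418.4423×44/46 = 2313.2926 rpm, dir flips to +; running = +2313.2926
Stage 3 [81T→17T]: ω = 2313.2926×81/17 = 11022.1591 rpm, dir flips to −; running = −11022.1591
Stage 4 [17T→61T]: ω = 11022.1591×17/61 = 3071.7492 rpm, dir flips to +; running = +3071.7492
Stage 5 [50T→62T]: ω = 3071.7492×50/62 = 2477.2171 rpm, dir flips to −; running = −2477.2171

-2477.2171 rpm (opposite to input, |ω| = 2477.2171 rpm)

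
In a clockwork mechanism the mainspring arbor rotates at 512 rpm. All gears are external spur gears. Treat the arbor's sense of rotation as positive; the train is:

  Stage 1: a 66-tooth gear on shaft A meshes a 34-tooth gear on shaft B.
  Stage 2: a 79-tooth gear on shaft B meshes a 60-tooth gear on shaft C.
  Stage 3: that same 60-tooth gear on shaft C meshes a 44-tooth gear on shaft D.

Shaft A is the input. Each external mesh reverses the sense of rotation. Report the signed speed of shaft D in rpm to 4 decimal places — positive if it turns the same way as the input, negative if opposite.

-1784.4706 rpm (opposite to input, |ω| = 1784.4706 rpm)

Stage 1 [66T→34T]: ω = 512.0000×66/34 = 993.8824 rpm, dir flips to −; running = −993.8824
Stage 2 [79T→60T]: ω = 993.8824×79/60 = 1308.6118 rpm, dir flips to +; running = +1308.6118
Stage 3 [60T→44T]: ω = 1308.6118×60/44 = 1784.4706 rpm, dir flips to −; running = −1784.4706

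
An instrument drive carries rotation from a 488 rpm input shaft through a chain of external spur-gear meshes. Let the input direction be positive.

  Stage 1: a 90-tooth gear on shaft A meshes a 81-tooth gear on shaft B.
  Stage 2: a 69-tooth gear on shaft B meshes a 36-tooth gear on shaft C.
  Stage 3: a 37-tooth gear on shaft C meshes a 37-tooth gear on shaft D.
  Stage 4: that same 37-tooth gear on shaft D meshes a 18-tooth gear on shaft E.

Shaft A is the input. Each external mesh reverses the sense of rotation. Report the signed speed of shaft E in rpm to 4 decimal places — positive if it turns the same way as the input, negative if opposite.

Stage 1 [90T→81T]: ω = 488.0000×90/81 = 542.2222 rpm, dir flips to −; running = −542.2222
Stage 2 [69T→36T]: ω = 542.2222×69/36 = 1039.2593 rpm, dir flips to +; running = +1039.2593
Stage 3 [37T→37T]: ω = 1039.2593×37/37 = 1039.2593 rpm, dir flips to −; running = −1039.2593
Stage 4 [37T→18T]: ω = 1039.2593×37/18 = 2136.2551 rpm, dir flips to +; running = +2136.2551

+2136.2551 rpm (same as input, |ω| = 2136.2551 rpm)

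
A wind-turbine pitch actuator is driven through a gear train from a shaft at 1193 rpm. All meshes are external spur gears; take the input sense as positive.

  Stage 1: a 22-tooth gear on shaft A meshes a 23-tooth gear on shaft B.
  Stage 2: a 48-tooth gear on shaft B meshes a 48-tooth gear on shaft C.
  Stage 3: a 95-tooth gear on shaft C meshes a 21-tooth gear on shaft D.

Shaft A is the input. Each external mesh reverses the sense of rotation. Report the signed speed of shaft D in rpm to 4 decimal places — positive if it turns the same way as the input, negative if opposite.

-5162.2567 rpm (opposite to input, |ω| = 5162.2567 rpm)

Stage 1 [22T→23T]: ω = 1193.0000×22/23 = 1141.1304 rpm, dir flips to −; running = −1141.1304
Stage 2 [48T→48T]: ω = 1141.1304×48/48 = 1141.1304 rpm, dir flips to +; running = +1141.1304
Stage 3 [95T→21T]: ω = 1141.1304×95/21 = 5162.2567 rpm, dir flips to −; running = −5162.2567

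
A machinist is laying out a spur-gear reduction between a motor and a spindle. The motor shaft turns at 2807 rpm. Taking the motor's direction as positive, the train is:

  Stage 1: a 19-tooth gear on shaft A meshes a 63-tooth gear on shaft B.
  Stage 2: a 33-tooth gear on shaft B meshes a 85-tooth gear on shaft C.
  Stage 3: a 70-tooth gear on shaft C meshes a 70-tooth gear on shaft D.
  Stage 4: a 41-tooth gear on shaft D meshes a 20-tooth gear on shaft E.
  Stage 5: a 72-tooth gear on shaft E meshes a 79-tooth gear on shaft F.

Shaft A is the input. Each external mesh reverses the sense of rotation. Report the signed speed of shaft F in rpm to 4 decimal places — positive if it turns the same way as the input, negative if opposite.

Stage 1 [19T→63T]: ω = 2807.0000×19/63 = 846.5556 rpm, dir flips to −; running = −846.5556
Stage 2 [33T→85T]: ω = 846.5556×33/85 = 328.6627 rpm, dir flips to +; running = +328.6627
Stage 3 [70T→70T]: ω = 328.6627×70/70 = 328.6627 rpm, dir flips to −; running = −328.6627
Stage 4 [41T→20T]: ω = 328.6627×41/20 = 673.7586 rpm, dir flips to +; running = +673.7586
Stage 5 [72T→79T]: ω = 673.7586×72/79 = 614.0585 rpm, dir flips to −; running = −614.0585

-614.0585 rpm (opposite to input, |ω| = 614.0585 rpm)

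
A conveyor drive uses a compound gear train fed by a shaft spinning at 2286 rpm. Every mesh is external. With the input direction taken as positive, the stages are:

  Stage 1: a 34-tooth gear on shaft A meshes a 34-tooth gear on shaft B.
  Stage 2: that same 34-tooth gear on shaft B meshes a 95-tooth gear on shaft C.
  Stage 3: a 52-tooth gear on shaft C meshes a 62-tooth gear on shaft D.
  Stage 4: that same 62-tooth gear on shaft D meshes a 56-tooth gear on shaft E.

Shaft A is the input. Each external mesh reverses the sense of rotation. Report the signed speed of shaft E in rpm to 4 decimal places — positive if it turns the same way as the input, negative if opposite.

Stage 1 [34T→34T]: ω = 2286.0000×34/34 = 2286.0000 rpm, dir flips to −; running = −2286.0000
Stage 2 [34T→95T]: ω = 2286.0000×34/95 = 818.1474 rpm, dir flips to +; running = +818.1474
Stage 3 [52T→62T]: ω = 818.1474×52/62 = 686.1881 rpm, dir flips to −; running = −686.1881
Stage 4 [62T→56T]: ω = 686.1881×62/56 = 759.7083 rpm, dir flips to +; running = +759.7083

+759.7083 rpm (same as input, |ω| = 759.7083 rpm)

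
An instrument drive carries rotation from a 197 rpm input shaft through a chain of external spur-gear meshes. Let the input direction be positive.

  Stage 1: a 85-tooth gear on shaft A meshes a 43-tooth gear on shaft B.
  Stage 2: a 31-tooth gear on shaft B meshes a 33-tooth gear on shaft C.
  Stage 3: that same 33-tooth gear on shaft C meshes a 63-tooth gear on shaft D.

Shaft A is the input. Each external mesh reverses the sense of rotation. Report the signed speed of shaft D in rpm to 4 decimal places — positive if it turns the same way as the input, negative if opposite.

-191.6187 rpm (opposite to input, |ω| = 191.6187 rpm)

Stage 1 [85T→43T]: ω = 197.0000×85/43 = 389.4186 rpm, dir flips to −; running = −389.4186
Stage 2 [31T→33T]: ω = 389.4186×31/33 = 365.8175 rpm, dir flips to +; running = +365.8175
Stage 3 [33T→63T]: ω = 365.8175×33/63 = 191.6187 rpm, dir flips to −; running = −191.6187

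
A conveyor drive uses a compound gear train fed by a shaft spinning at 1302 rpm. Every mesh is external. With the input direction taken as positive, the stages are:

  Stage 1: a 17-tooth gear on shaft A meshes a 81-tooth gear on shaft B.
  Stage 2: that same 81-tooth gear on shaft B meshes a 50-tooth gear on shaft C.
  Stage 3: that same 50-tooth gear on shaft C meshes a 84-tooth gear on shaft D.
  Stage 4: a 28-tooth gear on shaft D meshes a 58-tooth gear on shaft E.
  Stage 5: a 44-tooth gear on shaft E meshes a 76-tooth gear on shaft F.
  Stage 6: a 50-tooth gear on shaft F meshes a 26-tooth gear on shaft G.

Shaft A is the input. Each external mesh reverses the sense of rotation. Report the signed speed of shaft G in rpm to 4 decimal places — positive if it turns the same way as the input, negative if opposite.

Stage 1 [17T→81T]: ω = 1302.0000×17/81 = 273.2593 rpm, dir flips to −; running = −273.2593
Stage 2 [81T→50T]: ω = 273.2593×81/50 = 442.6800 rpm, dir flips to +; running = +442.6800
Stage 3 [50T→84T]: ω = 442.6800×50/84 = 263.5000 rpm, dir flips to −; running = −263.5000
Stage 4 [28T→58T]: ω = 263.5000×28/58 = 127.2069 rpm, dir flips to +; running = +127.2069
Stage 5 [44T→76T]: ω = 127.2069×44/76 = 73.6461 rpm, dir flips to −; running = −73.6461
Stage 6 [50T→26T]: ω = 73.6461×50/26 = 141.6271 rpm, dir flips to +; running = +141.6271

+141.6271 rpm (same as input, |ω| = 141.6271 rpm)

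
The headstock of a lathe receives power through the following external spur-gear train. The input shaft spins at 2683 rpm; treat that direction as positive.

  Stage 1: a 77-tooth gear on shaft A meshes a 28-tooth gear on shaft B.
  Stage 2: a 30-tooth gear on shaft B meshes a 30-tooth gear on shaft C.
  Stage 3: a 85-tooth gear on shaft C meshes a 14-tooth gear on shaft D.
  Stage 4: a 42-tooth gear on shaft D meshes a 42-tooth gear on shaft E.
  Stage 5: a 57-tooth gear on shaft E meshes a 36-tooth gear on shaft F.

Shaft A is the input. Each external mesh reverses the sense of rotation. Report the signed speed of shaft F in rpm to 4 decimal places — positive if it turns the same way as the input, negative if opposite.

Stage 1 [77T→28T]: ω = 2683.0000×77/28 = 7378.2500 rpm, dir flips to −; running = −7378.2500
Stage 2 [30T→30T]: ω = 7378.2500×30/30 = 7378.2500 rpm, dir flips to +; running = +7378.2500
Stage 3 [85T→14T]: ω = 7378.2500×85/14 = 44796.5179 rpm, dir flips to −; running = −44796.5179
Stage 4 [42T→42T]: ω = 44796.5179×42/42 = 44796.5179 rpm, dir flips to +; running = +44796.5179
Stage 5 [57T→36T]: ω = 44796.5179×57/36 = 70927.8199 rpm, dir flips to −; running = −70927.8199

-70927.8199 rpm (opposite to input, |ω| = 70927.8199 rpm)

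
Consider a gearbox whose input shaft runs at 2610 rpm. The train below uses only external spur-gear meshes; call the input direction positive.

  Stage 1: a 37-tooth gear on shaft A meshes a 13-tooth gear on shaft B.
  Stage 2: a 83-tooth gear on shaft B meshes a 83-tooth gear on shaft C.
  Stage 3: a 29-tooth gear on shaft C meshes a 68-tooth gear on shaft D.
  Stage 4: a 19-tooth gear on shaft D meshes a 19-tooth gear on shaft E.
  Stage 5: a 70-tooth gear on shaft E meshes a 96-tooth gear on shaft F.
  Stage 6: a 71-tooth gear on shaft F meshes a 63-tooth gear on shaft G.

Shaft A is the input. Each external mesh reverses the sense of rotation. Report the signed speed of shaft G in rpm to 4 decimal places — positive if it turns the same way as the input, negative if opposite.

+2603.3501 rpm (same as input, |ω| = 2603.3501 rpm)

Stage 1 [37T→13T]: ω = 2610.0000×37/13 = 7428.4615 rpm, dir flips to −; running = −7428.4615
Stage 2 [83T→83T]: ω = 7428.4615×83/83 = 7428.4615 rpm, dir flips to +; running = +7428.4615
Stage 3 [29T→68T]: ω = 7428.4615×29/68 = 3168.0204 rpm, dir flips to −; running = −3168.0204
Stage 4 [19T→19T]: ω = 3168.0204×19/19 = 3168.0204 rpm, dir flips to +; running = +3168.0204
Stage 5 [70T→96T]: ω = 3168.0204×70/96 = 2310.0148 rpm, dir flips to −; running = −2310.0148
Stage 6 [71T→63T]: ω = 2310.0148×71/63 = 2603.3501 rpm, dir flips to +; running = +2603.3501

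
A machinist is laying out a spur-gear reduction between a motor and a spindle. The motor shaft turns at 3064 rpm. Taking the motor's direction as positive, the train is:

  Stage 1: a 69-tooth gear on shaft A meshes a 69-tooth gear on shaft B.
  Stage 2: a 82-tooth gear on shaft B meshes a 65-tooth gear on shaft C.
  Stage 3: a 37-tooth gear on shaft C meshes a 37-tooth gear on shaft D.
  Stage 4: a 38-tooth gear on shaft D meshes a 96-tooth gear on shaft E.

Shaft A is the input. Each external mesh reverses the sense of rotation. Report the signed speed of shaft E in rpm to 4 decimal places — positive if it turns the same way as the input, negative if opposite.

+1530.0359 rpm (same as input, |ω| = 1530.0359 rpm)

Stage 1 [69T→69T]: ω = 3064.0000×69/69 = 3064.0000 rpm, dir flips to −; running = −3064.0000
Stage 2 [82T→65T]: ω = 3064.0000×82/65 = 3865.3538 rpm, dir flips to +; running = +3865.3538
Stage 3 [37T→37T]: ω = 3865.3538×37/37 = 3865.3538 rpm, dir flips to −; running = −3865.3538
Stage 4 [38T→96T]: ω = 3865.3538×38/96 = 1530.0359 rpm, dir flips to +; running = +1530.0359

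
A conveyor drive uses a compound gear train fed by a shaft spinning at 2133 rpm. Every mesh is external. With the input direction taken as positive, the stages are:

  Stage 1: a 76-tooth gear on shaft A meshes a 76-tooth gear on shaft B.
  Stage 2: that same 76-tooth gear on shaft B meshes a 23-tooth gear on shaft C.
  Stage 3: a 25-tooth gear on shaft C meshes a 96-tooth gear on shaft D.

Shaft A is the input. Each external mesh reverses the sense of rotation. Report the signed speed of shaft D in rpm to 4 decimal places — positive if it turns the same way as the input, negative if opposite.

Stage 1 [76T→76T]: ω = 2133.0000×76/76 = 2133.0000 rpm, dir flips to −; running = −2133.0000
Stage 2 [76T→23T]: ω = 2133.0000×76/23 = 7048.1739 rpm, dir flips to +; running = +7048.1739
Stage 3 [25T→96T]: ω = 7048.1739×25/96 = 1835.4620 rpm, dir flips to −; running = −1835.4620

-1835.4620 rpm (opposite to input, |ω| = 1835.4620 rpm)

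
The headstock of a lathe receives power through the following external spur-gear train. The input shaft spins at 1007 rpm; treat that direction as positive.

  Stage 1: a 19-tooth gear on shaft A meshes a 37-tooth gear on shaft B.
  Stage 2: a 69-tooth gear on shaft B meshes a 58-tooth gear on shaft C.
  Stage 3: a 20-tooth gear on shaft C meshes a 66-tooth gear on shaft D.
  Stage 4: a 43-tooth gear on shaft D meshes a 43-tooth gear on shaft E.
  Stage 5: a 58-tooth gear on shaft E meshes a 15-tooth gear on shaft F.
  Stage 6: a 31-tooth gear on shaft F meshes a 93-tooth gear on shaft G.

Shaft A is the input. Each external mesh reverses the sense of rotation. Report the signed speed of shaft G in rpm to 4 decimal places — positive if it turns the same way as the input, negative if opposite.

Stage 1 [19T→37T]: ω = 1007.0000×19/37 = 517.1081 rpm, dir flips to −; running = −517.1081
Stage 2 [69T→58T]: ω = 517.1081×69/58 = 615.1803 rpm, dir flips to +; running = +615.1803
Stage 3 [20T→66T]: ω = 615.1803×20/66 = 186.4183 rpm, dir flips to −; running = −186.4183
Stage 4 [43T→43T]: ω = 186.4183×43/43 = 186.4183 rpm, dir flips to +; running = +186.4183
Stage 5 [58T→15T]: ω = 186.4183×58/15 = 720.8174 rpm, dir flips to −; running = −720.8174
Stage 6 [31T→93T]: ω = 720.8174×31/93 = 240.2725 rpm, dir flips to +; running = +240.2725

+240.2725 rpm (same as input, |ω| = 240.2725 rpm)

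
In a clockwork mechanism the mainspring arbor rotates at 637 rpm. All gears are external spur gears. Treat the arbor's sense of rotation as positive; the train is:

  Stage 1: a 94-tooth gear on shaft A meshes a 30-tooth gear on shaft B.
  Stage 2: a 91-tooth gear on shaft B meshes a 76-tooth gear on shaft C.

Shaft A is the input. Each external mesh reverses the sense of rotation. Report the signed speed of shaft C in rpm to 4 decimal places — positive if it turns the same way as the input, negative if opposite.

Stage 1 [94T→30T]: ω = 637.0000×94/30 = 1995.9333 rpm, dir flips to −; running = −1995.9333
Stage 2 [91T→76T]: ω = 1995.9333×91/76 = 2389.8675 rpm, dir flips to +; running = +2389.8675

+2389.8675 rpm (same as input, |ω| = 2389.8675 rpm)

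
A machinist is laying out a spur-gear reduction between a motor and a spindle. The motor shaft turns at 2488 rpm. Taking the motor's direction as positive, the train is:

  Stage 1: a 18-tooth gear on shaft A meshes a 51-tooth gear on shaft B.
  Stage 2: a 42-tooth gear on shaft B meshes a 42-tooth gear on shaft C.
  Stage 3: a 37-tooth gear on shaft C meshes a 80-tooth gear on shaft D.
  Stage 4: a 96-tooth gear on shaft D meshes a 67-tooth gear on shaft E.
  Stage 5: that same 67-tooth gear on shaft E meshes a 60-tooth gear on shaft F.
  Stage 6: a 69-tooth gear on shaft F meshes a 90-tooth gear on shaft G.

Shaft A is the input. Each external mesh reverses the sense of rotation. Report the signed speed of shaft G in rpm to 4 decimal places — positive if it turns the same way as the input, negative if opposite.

+498.1854 rpm (same as input, |ω| = 498.1854 rpm)

Stage 1 [18T→51T]: ω = 2488.0000×18/51 = 878.1176 rpm, dir flips to −; running = −878.1176
Stage 2 [42T→42T]: ω = 878.1176×42/42 = 878.1176 rpm, dir flips to +; running = +878.1176
Stage 3 [37T→80T]: ω = 878.1176×37/80 = 406.1294 rpm, dir flips to −; running = −406.1294
Stage 4 [96T→67T]: ω = 406.1294×96/67 = 581.9168 rpm, dir flips to +; running = +581.9168
Stage 5 [67T→60T]: ω = 581.9168×67/60 = 649.8071 rpm, dir flips to −; running = −649.8071
Stage 6 [69T→90T]: ω = 649.8071×69/90 = 498.1854 rpm, dir flips to +; running = +498.1854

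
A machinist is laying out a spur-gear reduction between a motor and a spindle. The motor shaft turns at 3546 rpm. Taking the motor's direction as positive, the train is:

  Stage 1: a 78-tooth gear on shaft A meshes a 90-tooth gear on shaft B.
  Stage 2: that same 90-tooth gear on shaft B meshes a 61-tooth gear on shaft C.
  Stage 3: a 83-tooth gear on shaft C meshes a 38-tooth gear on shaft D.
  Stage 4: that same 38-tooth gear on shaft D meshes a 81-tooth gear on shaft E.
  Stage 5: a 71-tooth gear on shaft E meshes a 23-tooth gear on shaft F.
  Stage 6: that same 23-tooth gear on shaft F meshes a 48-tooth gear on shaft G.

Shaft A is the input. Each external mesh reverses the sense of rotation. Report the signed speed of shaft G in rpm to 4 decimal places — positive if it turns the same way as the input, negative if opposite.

Stage 1 [78T→90T]: ω = 3546.0000×78/90 = 3073.2000 rpm, dir flips to −; running = −3073.2000
Stage 2 [90T→61T]: ω = 3073.2000×90/61 = 4534.2295 rpm, dir flips to +; running = +4534.2295
Stage 3 [83T→38T]: ω = 4534.2295×83/38 = 9903.7118 rpm, dir flips to −; running = −9903.7118
Stage 4 [38T→81T]: ω = 9903.7118×38/81 = 4646.1858 rpm, dir flips to +; running = +4646.1858
Stage 5 [71T→23T]: ω = 4646.1858×71/23 = 14342.5735 rpm, dir flips to −; running = −14342.5735
Stage 6 [23T→48T]: ω = 14342.5735×23/48 = 6872.4832 rpm, dir flips to +; running = +6872.4832

+6872.4832 rpm (same as input, |ω| = 6872.4832 rpm)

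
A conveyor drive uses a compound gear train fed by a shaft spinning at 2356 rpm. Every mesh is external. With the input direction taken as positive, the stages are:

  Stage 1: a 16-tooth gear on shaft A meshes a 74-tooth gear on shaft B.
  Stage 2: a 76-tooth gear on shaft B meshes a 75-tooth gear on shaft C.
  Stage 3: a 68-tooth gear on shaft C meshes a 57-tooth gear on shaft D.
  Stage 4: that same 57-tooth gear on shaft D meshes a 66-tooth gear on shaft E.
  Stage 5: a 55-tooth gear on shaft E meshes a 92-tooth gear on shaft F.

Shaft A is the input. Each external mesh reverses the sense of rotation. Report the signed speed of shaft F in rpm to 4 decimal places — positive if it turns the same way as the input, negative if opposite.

Stage 1 [16T→74T]: ω = 2356.0000×16/74 = 509.4054 rpm, dir flips to −; running = −509.4054
Stage 2 [76T→75T]: ω = 509.4054×76/75 = 516.1975 rpm, dir flips to +; running = +516.1975
Stage 3 [68T→57T]: ω = 516.1975×68/57 = 615.8145 rpm, dir flips to −; running = −615.8145
Stage 4 [57T→66T]: ω = 615.8145×57/66 = 531.8398 rpm, dir flips to +; running = +531.8398
Stage 5 [55T→92T]: ω = 531.8398×55/92 = 317.9477 rpm, dir flips to −; running = −317.9477

-317.9477 rpm (opposite to input, |ω| = 317.9477 rpm)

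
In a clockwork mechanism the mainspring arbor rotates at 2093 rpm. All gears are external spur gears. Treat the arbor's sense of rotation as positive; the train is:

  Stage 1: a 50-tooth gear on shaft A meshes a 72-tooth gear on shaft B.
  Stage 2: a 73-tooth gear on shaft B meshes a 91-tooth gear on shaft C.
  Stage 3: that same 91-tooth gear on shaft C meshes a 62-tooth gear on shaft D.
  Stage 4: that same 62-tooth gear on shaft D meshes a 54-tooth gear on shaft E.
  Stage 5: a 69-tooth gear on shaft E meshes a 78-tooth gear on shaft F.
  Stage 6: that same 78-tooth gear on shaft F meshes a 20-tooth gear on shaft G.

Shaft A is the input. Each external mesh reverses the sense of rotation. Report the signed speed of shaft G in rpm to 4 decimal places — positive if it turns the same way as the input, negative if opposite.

Stage 1 [50T→72T]: ω = 2093.0000×50/72 = 1453.4722 rpm, dir flips to −; running = −1453.4722
Stage 2 [73T→91T]: ω = 1453.4722×73/91 = 1165.9722 rpm, dir flips to +; running = +1165.9722
Stage 3 [91T→62T]: ω = 1165.9722×91/62 = 1711.3463 rpm, dir flips to −; running = −1711.3463
Stage 4 [62T→54T]: ω = 1711.3463×62/54 = 1964.8791 rpm, dir flips to +; running = +1964.8791
Stage 5 [69T→78T]: ω = 1964.8791×69/78 = 1738.1623 rpm, dir flips to −; running = −1738.1623
Stage 6 [78T→20T]: ω = 1738.1623×78/20 = 6778.8329 rpm, dir flips to +; running = +6778.8329

+6778.8329 rpm (same as input, |ω| = 6778.8329 rpm)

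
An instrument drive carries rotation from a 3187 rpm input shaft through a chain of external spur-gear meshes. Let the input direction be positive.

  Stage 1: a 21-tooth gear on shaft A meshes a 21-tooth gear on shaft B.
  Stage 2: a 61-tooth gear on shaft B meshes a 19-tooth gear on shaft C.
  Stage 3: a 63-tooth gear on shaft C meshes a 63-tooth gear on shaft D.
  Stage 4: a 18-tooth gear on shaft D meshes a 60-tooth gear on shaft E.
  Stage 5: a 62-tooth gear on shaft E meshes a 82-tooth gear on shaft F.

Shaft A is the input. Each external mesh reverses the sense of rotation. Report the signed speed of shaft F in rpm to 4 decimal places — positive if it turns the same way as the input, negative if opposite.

Stage 1 [21T→21T]: ω = 3187.0000×21/21 = 3187.0000 rpm, dir flips to −; running = −3187.0000
Stage 2 [61T→19T]: ω = 3187.0000×61/19 = 10231.9474 rpm, dir flips to +; running = +10231.9474
Stage 3 [63T→63T]: ω = 10231.9474×63/63 = 10231.9474 rpm, dir flips to −; running = −10231.9474
Stage 4 [18T→60T]: ω = 10231.9474×18/60 = 3069.5842 rpm, dir flips to +; running = +3069.5842
Stage 5 [62T→82T]: ω = 3069.5842×62/82 = 2320.9051 rpm, dir flips to −; running = −2320.9051

-2320.9051 rpm (opposite to input, |ω| = 2320.9051 rpm)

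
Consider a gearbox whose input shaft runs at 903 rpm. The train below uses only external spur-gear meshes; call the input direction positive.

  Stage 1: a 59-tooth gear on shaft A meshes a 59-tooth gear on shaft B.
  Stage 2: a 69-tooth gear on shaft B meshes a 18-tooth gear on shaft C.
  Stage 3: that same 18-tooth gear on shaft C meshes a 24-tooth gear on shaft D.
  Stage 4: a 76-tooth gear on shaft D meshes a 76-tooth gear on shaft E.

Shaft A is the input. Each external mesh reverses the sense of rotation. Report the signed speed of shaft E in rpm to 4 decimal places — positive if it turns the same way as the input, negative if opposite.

Stage 1 [59T→59T]: ω = 903.0000×59/59 = 903.0000 rpm, dir flips to −; running = −903.0000
Stage 2 [69T→18T]: ω = 903.0000×69/18 = 3461.5000 rpm, dir flips to +; running = +3461.5000
Stage 3 [18T→24T]: ω = 3461.5000×18/24 = 2596.1250 rpm, dir flips to −; running = −2596.1250
Stage 4 [76T→76T]: ω = 2596.1250×76/76 = 2596.1250 rpm, dir flips to +; running = +2596.1250

+2596.1250 rpm (same as input, |ω| = 2596.1250 rpm)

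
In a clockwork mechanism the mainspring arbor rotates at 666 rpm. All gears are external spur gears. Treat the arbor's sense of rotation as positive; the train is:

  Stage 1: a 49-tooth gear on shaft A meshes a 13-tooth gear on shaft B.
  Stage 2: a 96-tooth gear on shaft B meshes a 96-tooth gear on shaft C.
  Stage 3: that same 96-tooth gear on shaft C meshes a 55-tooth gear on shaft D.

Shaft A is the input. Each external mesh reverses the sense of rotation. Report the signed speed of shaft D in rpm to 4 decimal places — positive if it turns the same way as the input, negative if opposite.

-4381.6280 rpm (opposite to input, |ω| = 4381.6280 rpm)

Stage 1 [49T→13T]: ω = 666.0000×49/13 = 2510.3077 rpm, dir flips to −; running = −2510.3077
Stage 2 [96T→96T]: ω = 2510.3077×96/96 = 2510.3077 rpm, dir flips to +; running = +2510.3077
Stage 3 [96T→55T]: ω = 2510.3077×96/55 = 4381.6280 rpm, dir flips to −; running = −4381.6280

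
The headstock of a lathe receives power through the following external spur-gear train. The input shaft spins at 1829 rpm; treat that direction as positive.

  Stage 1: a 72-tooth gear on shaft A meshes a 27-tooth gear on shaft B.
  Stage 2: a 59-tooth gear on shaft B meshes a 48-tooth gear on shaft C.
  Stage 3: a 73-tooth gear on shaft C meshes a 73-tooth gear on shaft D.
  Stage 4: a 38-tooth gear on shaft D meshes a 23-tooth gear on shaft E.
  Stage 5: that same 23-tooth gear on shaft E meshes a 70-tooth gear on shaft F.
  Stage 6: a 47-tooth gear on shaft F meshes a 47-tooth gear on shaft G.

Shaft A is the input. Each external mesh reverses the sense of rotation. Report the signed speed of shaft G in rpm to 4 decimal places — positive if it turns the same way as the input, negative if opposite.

Stage 1 [72T→27T]: ω = 1829.0000×72/27 = 4877.3333 rpm, dir flips to −; running = −4877.3333
Stage 2 [59T→48T]: ω = 4877.3333×59/48 = 5995.0556 rpm, dir flips to +; running = +5995.0556
Stage 3 [73T→73T]: ω = 5995.0556×73/73 = 5995.0556 rpm, dir flips to −; running = −5995.0556
Stage 4 [38T→23T]: ω = 5995.0556×38/23 = 9904.8744 rpm, dir flips to +; running = +9904.8744
Stage 5 [23T→70T]: ω = 9904.8744×23/70 = 3254.4587 rpm, dir flips to −; running = −3254.4587
Stage 6 [47T→47T]: ω = 3254.4587×47/47 = 3254.4587 rpm, dir flips to +; running = +3254.4587

+3254.4587 rpm (same as input, |ω| = 3254.4587 rpm)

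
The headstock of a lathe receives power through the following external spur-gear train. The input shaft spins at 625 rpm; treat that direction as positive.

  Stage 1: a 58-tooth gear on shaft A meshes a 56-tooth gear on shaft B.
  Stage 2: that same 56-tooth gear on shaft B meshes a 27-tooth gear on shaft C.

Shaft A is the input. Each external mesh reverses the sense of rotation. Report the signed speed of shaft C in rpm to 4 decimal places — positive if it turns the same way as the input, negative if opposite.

+1342.5926 rpm (same as input, |ω| = 1342.5926 rpm)

Stage 1 [58T→56T]: ω = 625.0000×58/56 = 647.3214 rpm, dir flips to −; running = −647.3214
Stage 2 [56T→27T]: ω = 647.3214×56/27 = 1342.5926 rpm, dir flips to +; running = +1342.5926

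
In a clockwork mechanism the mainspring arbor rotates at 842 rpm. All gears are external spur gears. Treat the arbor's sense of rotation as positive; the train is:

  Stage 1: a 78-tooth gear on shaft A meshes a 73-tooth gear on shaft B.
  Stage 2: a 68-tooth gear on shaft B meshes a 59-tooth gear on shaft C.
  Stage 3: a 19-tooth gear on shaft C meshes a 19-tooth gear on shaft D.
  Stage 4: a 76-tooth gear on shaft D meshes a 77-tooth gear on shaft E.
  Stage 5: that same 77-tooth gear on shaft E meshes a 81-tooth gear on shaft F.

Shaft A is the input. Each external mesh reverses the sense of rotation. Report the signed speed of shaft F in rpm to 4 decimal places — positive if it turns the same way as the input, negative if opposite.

Stage 1 [78T→73T]: ω = 842.0000×78/73 = 899.6712 rpm, dir flips to −; running = −899.6712
Stage 2 [68T→59T]: ω = 899.6712×68/59 = 1036.9092 rpm, dir flips to +; running = +1036.9092
Stage 3 [19T→19T]: ω = 1036.9092×19/19 = 1036.9092 rpm, dir flips to −; running = −1036.9092
Stage 4 [76T→77T]: ω = 1036.9092×76/77 = 1023.4429 rpm, dir flips to +; running = +1023.4429
Stage 5 [77T→81T]: ω = 1023.4429×77/81 = 972.9025 rpm, dir flips to −; running = −972.9025

-972.9025 rpm (opposite to input, |ω| = 972.9025 rpm)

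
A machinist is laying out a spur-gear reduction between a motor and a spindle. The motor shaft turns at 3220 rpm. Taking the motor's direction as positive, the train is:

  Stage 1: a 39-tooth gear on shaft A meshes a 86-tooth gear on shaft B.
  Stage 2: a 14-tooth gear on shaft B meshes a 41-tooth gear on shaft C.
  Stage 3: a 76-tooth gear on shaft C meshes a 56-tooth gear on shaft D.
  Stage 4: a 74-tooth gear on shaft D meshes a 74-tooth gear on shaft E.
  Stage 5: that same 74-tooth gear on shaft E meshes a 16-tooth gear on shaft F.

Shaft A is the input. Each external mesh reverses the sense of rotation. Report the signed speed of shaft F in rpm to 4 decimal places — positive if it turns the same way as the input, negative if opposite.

-3129.7058 rpm (opposite to input, |ω| = 3129.7058 rpm)

Stage 1 [39T→86T]: ω = 3220.0000×39/86 = 1460.2326 rpm, dir flips to −; running = −1460.2326
Stage 2 [14T→41T]: ω = 1460.2326×14/41 = 498.6160 rpm, dir flips to +; running = +498.6160
Stage 3 [76T→56T]: ω = 498.6160×76/56 = 676.6931 rpm, dir flips to −; running = −676.6931
Stage 4 [74T→74T]: ω = 676.6931×74/74 = 676.6931 rpm, dir flips to +; running = +676.6931
Stage 5 [74T→16T]: ω = 676.6931×74/16 = 3129.7058 rpm, dir flips to −; running = −3129.7058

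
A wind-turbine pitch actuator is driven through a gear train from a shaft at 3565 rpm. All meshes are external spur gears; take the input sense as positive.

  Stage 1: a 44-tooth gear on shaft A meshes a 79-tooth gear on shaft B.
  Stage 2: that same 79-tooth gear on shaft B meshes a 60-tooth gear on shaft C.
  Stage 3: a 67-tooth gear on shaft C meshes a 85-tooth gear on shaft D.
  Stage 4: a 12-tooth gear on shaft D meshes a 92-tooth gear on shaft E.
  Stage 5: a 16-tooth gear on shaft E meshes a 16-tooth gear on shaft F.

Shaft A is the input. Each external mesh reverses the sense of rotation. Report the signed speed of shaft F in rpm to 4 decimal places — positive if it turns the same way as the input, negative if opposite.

-268.7882 rpm (opposite to input, |ω| = 268.7882 rpm)

Stage 1 [44T→79T]: ω = 3565.0000×44/79 = 1985.5696 rpm, dir flips to −; running = −1985.5696
Stage 2 [79T→60T]: ω = 1985.5696×79/60 = 2614.3333 rpm, dir flips to +; running = +2614.3333
Stage 3 [67T→85T]: ω = 2614.3333×67/85 = 2060.7098 rpm, dir flips to −; running = −2060.7098
Stage 4 [12T→92T]: ω = 2060.7098×12/92 = 268.7882 rpm, dir flips to +; running = +268.7882
Stage 5 [16T→16T]: ω = 268.7882×16/16 = 268.7882 rpm, dir flips to −; running = −268.7882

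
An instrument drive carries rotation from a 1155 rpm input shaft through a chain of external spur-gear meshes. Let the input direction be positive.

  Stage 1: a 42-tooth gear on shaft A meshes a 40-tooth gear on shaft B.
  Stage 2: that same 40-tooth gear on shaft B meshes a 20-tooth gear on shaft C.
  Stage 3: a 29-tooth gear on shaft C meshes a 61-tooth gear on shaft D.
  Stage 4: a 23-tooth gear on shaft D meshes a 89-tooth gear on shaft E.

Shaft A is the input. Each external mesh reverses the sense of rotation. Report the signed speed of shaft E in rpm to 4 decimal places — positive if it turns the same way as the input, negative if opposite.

+297.9938 rpm (same as input, |ω| = 297.9938 rpm)

Stage 1 [42T→40T]: ω = 1155.0000×42/40 = 1212.7500 rpm, dir flips to −; running = −1212.7500
Stage 2 [40T→20T]: ω = 1212.7500×40/20 = 2425.5000 rpm, dir flips to +; running = +2425.5000
Stage 3 [29T→61T]: ω = 2425.5000×29/61 = 1153.1066 rpm, dir flips to −; running = −1153.1066
Stage 4 [23T→89T]: ω = 1153.1066×23/89 = 297.9938 rpm, dir flips to +; running = +297.9938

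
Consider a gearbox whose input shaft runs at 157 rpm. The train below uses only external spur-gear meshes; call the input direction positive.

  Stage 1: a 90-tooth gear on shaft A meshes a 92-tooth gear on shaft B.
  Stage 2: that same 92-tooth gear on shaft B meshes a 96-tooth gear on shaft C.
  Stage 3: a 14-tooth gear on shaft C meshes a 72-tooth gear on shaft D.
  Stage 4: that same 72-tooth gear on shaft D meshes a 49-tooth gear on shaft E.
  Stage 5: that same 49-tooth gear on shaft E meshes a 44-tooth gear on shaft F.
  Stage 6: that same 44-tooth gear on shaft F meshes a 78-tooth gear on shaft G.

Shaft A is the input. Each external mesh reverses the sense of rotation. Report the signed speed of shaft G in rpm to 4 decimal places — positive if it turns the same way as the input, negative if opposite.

Stage 1 [90T→92T]: ω = 157.0000×90/92 = 153.5870 rpm, dir flips to −; running = −153.5870
Stage 2 [92T→96T]: ω = 153.5870×92/96 = 147.1875 rpm, dir flips to +; running = +147.1875
Stage 3 [14T→72T]: ω = 147.1875×14/72 = 28.6198 rpm, dir flips to −; running = −28.6198
Stage 4 [72T→49T]: ω = 28.6198×72/49 = 42.0536 rpm, dir flips to +; running = +42.0536
Stage 5 [49T→44T]: ω = 42.0536×49/44 = 46.8324 rpm, dir flips to −; running = −46.8324
Stage 6 [44T→78T]: ω = 46.8324×44/78 = 26.4183 rpm, dir flips to +; running = +26.4183

+26.4183 rpm (same as input, |ω| = 26.4183 rpm)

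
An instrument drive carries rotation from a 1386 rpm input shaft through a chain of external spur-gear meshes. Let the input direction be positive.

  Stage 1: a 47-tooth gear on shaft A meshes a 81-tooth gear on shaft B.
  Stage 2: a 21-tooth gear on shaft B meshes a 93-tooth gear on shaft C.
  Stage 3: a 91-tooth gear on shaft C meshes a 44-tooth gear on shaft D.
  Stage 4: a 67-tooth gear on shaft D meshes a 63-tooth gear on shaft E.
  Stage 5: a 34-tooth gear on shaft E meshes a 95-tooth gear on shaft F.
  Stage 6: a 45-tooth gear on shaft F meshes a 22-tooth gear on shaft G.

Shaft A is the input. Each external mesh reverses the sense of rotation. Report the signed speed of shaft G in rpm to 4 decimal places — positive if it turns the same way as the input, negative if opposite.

Stage 1 [47T→81T]: ω = 1386.0000×47/81 = 804.2222 rpm, dir flips to −; running = −804.2222
Stage 2 [21T→93T]: ω = 804.2222×21/93 = 181.5986 rpm, dir flips to +; running = +181.5986
Stage 3 [91T→44T]: ω = 181.5986×91/44 = 375.5789 rpm, dir flips to −; running = −375.5789
Stage 4 [67T→63T]: ω = 375.5789×67/63 = 399.4251 rpm, dir flips to +; running = +399.4251
Stage 5 [34T→95T]: ω = 399.4251×34/95 = 142.9522 rpm, dir flips to −; running = −142.9522
Stage 6 [45T→22T]: ω = 142.9522×45/22 = 292.4021 rpm, dir flips to +; running = +292.4021

+292.4021 rpm (same as input, |ω| = 292.4021 rpm)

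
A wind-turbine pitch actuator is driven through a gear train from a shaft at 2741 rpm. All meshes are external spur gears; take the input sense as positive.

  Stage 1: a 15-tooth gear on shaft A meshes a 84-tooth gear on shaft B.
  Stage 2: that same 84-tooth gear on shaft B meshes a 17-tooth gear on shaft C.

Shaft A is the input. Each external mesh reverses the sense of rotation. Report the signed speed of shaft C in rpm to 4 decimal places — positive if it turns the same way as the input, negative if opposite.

Stage 1 [15T→84T]: ω = 2741.0000×15/84 = 489.4643 rpm, dir flips to −; running = −489.4643
Stage 2 [84T→17T]: ω = 489.4643×84/17 = 2418.5294 rpm, dir flips to +; running = +2418.5294

+2418.5294 rpm (same as input, |ω| = 2418.5294 rpm)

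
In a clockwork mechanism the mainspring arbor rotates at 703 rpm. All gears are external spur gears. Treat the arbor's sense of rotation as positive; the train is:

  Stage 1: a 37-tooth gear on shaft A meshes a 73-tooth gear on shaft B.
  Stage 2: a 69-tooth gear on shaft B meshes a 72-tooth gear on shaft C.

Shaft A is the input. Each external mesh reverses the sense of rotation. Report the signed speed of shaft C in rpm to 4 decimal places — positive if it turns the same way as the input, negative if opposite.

Stage 1 [37T→73T]: ω = 703.0000×37/73 = 356.3151 rpm, dir flips to −; running = −356.3151
Stage 2 [69T→72T]: ω = 356.3151×69/72 = 341.4686 rpm, dir flips to +; running = +341.4686

+341.4686 rpm (same as input, |ω| = 341.4686 rpm)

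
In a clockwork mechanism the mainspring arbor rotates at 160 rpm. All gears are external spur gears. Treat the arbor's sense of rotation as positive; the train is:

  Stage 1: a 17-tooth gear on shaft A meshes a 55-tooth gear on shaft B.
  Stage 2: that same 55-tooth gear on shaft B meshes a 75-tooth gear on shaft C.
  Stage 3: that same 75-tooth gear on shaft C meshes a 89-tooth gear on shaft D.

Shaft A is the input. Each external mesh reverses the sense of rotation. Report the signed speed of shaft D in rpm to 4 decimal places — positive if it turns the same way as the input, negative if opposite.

Stage 1 [17T→55T]: ω = 160.0000×17/55 = 49.4545 rpm, dir flips to −; running = −49.4545
Stage 2 [55T→75T]: ω = 49.4545×55/75 = 36.2667 rpm, dir flips to +; running = +36.2667
Stage 3 [75T→89T]: ω = 36.2667×75/89 = 30.5618 rpm, dir flips to −; running = −30.5618

-30.5618 rpm (opposite to input, |ω| = 30.5618 rpm)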